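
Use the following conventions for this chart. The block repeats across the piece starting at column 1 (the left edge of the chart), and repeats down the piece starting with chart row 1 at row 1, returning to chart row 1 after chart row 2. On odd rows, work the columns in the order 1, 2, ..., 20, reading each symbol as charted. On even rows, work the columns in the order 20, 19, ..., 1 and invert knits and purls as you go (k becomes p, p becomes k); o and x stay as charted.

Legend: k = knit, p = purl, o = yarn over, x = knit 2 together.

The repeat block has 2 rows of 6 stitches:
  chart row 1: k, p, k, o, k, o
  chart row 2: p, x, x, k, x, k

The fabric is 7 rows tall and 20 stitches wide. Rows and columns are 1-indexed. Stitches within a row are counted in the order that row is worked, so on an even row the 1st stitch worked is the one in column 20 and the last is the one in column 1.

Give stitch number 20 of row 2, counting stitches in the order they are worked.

For row 2: chart row = ((2-1) mod 2) + 1 = 2; this is a WS (even) row.
Chart row 2 tiled across columns 1-20: p x x k x k p x x k x k p x x k x k p x
WS row: flip the tiled sequence (start at column 20) and apply k<->p; o and x stay.
Row 2 as worked: x k p x p x x k p x p x x k p x p x x k
Stitch 20 in working order -> k

Result:
k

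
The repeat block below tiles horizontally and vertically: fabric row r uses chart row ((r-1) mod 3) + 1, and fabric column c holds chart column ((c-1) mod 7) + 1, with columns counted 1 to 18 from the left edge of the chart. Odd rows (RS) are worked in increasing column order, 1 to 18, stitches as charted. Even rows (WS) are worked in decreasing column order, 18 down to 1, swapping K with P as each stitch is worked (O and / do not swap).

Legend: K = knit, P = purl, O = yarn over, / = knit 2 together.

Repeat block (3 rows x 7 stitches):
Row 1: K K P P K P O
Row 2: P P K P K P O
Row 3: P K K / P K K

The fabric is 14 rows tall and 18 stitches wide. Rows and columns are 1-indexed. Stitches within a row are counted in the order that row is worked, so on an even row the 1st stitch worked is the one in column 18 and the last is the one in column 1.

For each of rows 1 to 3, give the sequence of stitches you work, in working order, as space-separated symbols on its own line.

Result:
K K P P K P O K K P P K P O K K P P
K P K K O K P K P K K O K P K P K K
P K K / P K K P K K / P K K P K K /

Derivation:
Row 1: chart row 1, RS - tile across columns 1-18 and work as-is.
Row 2: chart row 2, WS - tiled (columns 1-18): P P K P K P O P P K P K P O P P K P; work from column 18 back to 1 with K<->P swapped.
Row 3: chart row 3, RS - tile across columns 1-18 and work as-is.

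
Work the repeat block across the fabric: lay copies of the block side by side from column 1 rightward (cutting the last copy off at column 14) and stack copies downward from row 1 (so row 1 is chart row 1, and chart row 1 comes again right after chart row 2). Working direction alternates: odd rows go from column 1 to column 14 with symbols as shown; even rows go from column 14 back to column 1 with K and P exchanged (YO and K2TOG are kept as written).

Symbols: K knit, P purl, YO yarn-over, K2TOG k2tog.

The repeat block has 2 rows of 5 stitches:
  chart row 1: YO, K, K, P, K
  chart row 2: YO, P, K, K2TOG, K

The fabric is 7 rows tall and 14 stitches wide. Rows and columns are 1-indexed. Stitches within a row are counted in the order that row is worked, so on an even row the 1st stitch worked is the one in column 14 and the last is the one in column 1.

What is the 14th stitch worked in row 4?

Row 4 uses chart row ((4-1) mod 2)+1 = 2. Row 4 is even, so WS.
Chart row 2 tiled across columns 1-14: YO P K K2TOG K YO P K K2TOG K YO P K K2TOG
Wrong side: read the tiled row from column 14 down to 1 and exchange K with P (leave YO, K2TOG).
Row 4 as worked: K2TOG P K YO P K2TOG P K YO P K2TOG P K YO
Stitch 14 in working order -> YO

Result:
YO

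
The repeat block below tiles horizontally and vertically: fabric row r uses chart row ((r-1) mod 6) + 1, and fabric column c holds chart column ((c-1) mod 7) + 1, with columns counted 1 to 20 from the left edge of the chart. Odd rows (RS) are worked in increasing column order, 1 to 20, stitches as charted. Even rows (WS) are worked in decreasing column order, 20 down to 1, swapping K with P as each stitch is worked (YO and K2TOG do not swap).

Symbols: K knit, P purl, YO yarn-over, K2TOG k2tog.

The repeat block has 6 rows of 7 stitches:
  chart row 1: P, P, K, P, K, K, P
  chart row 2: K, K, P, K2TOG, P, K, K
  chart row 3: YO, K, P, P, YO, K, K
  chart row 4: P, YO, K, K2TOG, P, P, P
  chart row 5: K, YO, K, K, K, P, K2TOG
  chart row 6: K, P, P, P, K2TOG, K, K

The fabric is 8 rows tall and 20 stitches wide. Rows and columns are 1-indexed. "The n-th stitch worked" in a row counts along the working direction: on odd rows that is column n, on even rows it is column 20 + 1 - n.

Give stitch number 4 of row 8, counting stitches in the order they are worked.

Result:
K

Derivation:
Row 8 uses chart row ((8-1) mod 6)+1 = 2. Row 8 is even, so WS.
Chart row 2 tiled across columns 1-20: K K P K2TOG P K K K K P K2TOG P K K K K P K2TOG P K
WS: work from column 20 back to column 1 (reverse the tiled row), swapping K<->P (YO and K2TOG unchanged).
Row 8 as worked: P K K2TOG K P P P P K K2TOG K P P P P K K2TOG K P P
Stitch 4 in working order -> K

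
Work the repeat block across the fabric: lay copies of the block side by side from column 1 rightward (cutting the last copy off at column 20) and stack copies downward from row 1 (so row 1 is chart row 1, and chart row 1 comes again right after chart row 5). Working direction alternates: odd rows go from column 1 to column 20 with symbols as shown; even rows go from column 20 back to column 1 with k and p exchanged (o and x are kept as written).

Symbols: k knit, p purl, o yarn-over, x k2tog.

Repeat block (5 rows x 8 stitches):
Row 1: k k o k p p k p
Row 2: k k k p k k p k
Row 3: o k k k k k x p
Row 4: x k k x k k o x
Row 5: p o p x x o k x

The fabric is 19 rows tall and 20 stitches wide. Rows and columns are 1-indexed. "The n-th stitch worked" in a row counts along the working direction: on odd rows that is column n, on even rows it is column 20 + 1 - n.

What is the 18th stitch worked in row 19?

Result:
k

Derivation:
Row 19 uses chart row ((19-1) mod 5)+1 = 4. Row 19 is odd, so RS.
Chart row 4 tiled across columns 1-20: x k k x k k o x x k k x k k o x x k k x
RS row: no reversal, no swap; stitch n worked = column n.
Stitch 18 in working order -> k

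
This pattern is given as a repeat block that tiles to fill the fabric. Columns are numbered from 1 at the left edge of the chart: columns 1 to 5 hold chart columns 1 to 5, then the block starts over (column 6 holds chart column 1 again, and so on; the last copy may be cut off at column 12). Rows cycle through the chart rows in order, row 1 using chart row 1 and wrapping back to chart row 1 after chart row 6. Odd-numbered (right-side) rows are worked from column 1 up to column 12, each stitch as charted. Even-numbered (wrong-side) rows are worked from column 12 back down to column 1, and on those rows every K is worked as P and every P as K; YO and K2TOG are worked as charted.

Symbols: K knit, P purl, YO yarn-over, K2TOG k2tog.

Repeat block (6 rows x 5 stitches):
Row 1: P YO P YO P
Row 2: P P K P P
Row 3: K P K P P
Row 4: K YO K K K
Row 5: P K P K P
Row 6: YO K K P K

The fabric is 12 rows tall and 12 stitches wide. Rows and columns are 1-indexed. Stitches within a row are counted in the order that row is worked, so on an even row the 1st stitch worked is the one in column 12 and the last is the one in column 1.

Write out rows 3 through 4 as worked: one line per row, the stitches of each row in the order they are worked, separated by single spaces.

Rows as worked:
K P K P P K P K P P K P
YO P P P P YO P P P P YO P

Derivation:
Row 3: chart row 3, RS - tile across columns 1-12 and work as-is.
Row 4: chart row 4, WS - tiled (columns 1-12): K YO K K K K YO K K K K YO; work from column 12 back to 1 with K<->P swapped.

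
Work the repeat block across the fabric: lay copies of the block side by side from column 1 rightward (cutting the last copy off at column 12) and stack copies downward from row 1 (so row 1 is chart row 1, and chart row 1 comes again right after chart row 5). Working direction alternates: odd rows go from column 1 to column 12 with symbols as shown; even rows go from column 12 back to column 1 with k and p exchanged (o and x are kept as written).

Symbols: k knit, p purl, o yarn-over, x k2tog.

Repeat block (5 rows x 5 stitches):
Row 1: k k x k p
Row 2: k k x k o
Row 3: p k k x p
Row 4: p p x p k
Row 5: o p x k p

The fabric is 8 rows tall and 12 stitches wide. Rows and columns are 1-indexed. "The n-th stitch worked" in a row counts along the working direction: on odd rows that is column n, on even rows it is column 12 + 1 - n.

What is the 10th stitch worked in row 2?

Row 2 uses chart row ((2-1) mod 5)+1 = 2. Row 2 is even, so WS.
Chart row 2 tiled across columns 1-12: k k x k o k k x k o k k
Wrong side: read the tiled row from column 12 down to 1 and exchange k with p (leave o, x).
Row 2 as worked: p p o p x p p o p x p p
The 10th stitch worked is x.

Result:
x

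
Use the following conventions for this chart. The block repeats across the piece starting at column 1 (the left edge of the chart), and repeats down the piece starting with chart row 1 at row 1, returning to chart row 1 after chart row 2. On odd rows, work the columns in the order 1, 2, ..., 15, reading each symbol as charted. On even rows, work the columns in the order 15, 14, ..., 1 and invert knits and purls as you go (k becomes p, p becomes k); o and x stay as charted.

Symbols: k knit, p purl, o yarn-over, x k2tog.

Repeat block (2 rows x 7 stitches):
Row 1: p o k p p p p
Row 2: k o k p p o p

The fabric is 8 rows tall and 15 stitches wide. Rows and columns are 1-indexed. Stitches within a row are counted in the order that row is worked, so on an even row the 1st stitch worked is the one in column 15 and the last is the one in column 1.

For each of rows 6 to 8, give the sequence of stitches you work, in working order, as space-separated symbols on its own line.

== ROWS AS WORKED ==
p k o k k p o p k o k k p o p
p o k p p p p p o k p p p p p
p k o k k p o p k o k k p o p

Derivation:
Row 6: chart row 2, WS - tiled (columns 1-15): k o k p p o p k o k p p o p k; work from column 15 back to 1 with k<->p swapped.
Row 7: chart row 1, RS - tile across columns 1-15 and work as-is.
Row 8: chart row 2, WS - tiled (columns 1-15): k o k p p o p k o k p p o p k; work from column 15 back to 1 with k<->p swapped.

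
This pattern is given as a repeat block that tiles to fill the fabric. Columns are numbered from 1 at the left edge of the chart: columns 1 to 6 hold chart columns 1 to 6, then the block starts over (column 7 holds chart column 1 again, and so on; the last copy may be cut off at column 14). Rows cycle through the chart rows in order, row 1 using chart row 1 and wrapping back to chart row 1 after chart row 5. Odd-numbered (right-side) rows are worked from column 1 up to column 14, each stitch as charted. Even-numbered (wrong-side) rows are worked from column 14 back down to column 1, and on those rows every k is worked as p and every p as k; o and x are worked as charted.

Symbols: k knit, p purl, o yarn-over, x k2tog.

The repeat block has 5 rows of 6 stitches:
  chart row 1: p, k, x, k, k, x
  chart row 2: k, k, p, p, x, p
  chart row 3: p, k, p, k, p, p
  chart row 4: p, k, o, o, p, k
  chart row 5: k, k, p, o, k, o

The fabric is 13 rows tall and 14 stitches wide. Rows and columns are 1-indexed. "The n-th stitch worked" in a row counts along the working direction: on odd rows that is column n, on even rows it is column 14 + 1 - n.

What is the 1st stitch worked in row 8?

Result:
p

Derivation:
For row 8: chart row = ((8-1) mod 5) + 1 = 3; this is a WS (even) row.
Chart row 3 tiled across columns 1-14: p k p k p p p k p k p p p k
WS row: flip the tiled sequence (start at column 14) and apply k<->p; o and x stay.
Row 8 as worked: p k k k p k p k k k p k p k
Counting 1 along the worked row gives p.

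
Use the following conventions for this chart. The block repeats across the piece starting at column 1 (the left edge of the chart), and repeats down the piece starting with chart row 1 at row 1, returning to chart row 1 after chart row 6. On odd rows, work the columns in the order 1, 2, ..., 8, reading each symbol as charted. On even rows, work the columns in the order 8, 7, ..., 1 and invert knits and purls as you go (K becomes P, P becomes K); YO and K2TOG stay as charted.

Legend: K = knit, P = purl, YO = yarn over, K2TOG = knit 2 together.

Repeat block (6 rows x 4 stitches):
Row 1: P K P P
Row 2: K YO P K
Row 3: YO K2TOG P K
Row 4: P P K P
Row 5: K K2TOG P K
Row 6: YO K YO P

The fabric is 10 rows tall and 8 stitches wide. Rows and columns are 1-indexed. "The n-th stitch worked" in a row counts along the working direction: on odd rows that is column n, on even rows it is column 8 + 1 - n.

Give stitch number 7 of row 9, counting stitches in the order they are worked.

Stitch:
P

Derivation:
For row 9: chart row = ((9-1) mod 6) + 1 = 3; this is a RS (odd) row.
Chart row 3 tiled across columns 1-8: YO K2TOG P K YO K2TOG P K
RS row: no reversal, no swap; stitch n worked = column n.
Stitch 7 in working order -> P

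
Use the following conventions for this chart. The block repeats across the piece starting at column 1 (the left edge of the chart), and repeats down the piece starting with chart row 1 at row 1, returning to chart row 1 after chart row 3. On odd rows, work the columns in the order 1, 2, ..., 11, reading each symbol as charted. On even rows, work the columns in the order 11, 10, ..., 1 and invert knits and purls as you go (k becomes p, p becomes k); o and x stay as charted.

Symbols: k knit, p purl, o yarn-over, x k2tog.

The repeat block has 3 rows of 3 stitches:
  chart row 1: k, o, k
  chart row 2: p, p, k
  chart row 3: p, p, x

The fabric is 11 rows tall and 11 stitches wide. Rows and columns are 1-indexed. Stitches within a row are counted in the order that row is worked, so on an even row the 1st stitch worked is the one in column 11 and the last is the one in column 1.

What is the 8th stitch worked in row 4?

Stitch:
p

Derivation:
For row 4: chart row = ((4-1) mod 3) + 1 = 1; this is a WS (even) row.
Chart row 1 tiled across columns 1-11: k o k k o k k o k k o
Wrong side: read the tiled row from column 11 down to 1 and exchange k with p (leave o, x).
Row 4 as worked: o p p o p p o p p o p
The 8th stitch worked is p.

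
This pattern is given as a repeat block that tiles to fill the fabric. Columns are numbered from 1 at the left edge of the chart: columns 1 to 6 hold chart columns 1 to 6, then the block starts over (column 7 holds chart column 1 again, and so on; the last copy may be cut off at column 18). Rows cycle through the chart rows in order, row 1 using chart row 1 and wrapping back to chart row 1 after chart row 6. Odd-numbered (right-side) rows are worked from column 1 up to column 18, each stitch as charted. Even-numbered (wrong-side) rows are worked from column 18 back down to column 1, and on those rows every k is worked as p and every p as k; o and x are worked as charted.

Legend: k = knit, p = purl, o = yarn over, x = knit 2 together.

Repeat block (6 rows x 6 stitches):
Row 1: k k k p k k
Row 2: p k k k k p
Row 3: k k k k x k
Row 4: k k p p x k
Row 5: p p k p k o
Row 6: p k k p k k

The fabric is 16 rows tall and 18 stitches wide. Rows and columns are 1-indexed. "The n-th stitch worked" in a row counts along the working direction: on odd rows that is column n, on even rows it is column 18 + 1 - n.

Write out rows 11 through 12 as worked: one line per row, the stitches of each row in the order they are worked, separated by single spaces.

Result:
p p k p k o p p k p k o p p k p k o
p p k p p k p p k p p k p p k p p k

Derivation:
Row 11: chart row 5, RS - tile across columns 1-18 and work as-is.
Row 12: chart row 6, WS - tiled (columns 1-18): p k k p k k p k k p k k p k k p k k; work from column 18 back to 1 with k<->p swapped.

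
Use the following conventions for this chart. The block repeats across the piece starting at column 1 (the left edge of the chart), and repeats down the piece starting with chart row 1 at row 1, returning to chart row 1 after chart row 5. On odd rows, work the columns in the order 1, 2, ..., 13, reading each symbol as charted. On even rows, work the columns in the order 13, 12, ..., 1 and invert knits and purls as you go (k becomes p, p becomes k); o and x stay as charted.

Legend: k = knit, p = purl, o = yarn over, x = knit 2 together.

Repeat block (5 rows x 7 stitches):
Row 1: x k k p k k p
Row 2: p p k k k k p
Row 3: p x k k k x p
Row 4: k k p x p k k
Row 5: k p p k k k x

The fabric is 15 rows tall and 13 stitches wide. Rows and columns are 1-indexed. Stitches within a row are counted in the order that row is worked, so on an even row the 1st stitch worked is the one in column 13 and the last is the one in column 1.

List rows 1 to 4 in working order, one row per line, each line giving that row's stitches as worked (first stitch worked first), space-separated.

Row 1: chart row 1, RS - tile across columns 1-13 and work as-is.
Row 2: chart row 2, WS - tiled (columns 1-13): p p k k k k p p p k k k k; work from column 13 back to 1 with k<->p swapped.
Row 3: chart row 3, RS - tile across columns 1-13 and work as-is.
Row 4: chart row 4, WS - tiled (columns 1-13): k k p x p k k k k p x p k; work from column 13 back to 1 with k<->p swapped.

Result:
x k k p k k p x k k p k k
p p p p k k k p p p p k k
p x k k k x p p x k k k x
p k x k p p p p k x k p p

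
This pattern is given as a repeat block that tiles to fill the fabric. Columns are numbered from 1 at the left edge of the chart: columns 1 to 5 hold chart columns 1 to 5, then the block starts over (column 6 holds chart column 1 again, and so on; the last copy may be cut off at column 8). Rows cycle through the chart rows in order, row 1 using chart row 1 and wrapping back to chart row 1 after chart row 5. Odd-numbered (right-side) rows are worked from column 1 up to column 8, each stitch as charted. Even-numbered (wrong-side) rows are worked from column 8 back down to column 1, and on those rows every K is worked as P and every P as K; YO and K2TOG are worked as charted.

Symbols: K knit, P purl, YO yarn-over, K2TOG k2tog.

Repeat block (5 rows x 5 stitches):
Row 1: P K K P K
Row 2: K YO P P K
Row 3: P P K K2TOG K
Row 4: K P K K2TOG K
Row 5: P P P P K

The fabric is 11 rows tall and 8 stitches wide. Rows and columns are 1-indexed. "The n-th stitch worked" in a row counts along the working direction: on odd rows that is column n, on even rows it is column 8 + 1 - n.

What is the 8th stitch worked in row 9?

Row 9 uses chart row ((9-1) mod 5)+1 = 4. Row 9 is odd, so RS.
Chart row 4 tiled across columns 1-8: K P K K2TOG K K P K
RS row: no reversal, no swap; stitch n worked = column n.
Stitch 8 in working order -> K

== STITCH ==
K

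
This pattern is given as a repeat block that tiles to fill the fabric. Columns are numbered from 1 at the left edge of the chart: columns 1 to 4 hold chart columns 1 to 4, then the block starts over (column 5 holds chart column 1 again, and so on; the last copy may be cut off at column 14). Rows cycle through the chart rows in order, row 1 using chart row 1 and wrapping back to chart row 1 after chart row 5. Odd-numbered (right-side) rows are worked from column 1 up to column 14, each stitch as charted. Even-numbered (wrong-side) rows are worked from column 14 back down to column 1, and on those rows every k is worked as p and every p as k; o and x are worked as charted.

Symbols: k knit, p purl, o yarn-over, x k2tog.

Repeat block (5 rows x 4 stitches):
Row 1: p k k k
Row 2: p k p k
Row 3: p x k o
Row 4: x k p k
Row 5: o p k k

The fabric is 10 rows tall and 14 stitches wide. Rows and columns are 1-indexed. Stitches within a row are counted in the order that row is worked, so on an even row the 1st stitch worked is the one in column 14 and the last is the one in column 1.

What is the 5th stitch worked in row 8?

Row 8 uses chart row ((8-1) mod 5)+1 = 3. Row 8 is even, so WS.
Chart row 3 tiled across columns 1-14: p x k o p x k o p x k o p x
WS row: flip the tiled sequence (start at column 14) and apply k<->p; o and x stay.
Row 8 as worked: x k o p x k o p x k o p x k
The 5th stitch worked is x.

Stitch:
x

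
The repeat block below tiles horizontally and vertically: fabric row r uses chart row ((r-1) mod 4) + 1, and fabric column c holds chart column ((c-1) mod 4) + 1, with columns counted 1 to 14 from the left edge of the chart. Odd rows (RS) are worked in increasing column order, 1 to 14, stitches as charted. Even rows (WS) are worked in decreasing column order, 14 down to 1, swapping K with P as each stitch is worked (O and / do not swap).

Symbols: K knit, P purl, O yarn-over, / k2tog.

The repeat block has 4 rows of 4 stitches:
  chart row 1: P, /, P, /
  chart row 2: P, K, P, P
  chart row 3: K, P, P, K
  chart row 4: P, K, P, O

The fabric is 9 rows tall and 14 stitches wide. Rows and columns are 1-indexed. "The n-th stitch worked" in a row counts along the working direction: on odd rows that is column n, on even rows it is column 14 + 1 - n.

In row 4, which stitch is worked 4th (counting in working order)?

== STITCH ==
K

Derivation:
Row 4 uses chart row ((4-1) mod 4)+1 = 4. Row 4 is even, so WS.
Chart row 4 tiled across columns 1-14: P K P O P K P O P K P O P K
WS: work from column 14 back to column 1 (reverse the tiled row), swapping K<->P (O and / unchanged).
Row 4 as worked: P K O K P K O K P K O K P K
Counting 4 along the worked row gives K.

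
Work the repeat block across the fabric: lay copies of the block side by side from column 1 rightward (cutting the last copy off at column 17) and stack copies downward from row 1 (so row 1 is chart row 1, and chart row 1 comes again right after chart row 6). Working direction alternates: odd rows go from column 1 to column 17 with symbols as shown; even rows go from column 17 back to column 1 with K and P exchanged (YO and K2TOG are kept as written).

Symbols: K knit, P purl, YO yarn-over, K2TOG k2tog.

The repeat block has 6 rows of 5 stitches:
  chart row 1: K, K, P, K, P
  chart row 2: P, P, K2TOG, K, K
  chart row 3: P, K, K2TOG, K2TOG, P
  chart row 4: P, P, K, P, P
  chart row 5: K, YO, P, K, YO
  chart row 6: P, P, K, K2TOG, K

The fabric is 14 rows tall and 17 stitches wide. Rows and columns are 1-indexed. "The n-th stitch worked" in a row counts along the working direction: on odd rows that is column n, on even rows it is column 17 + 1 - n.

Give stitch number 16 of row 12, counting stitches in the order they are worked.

Stitch:
K

Derivation:
For row 12: chart row = ((12-1) mod 6) + 1 = 6; this is a WS (even) row.
Chart row 6 tiled across columns 1-17: P P K K2TOG K P P K K2TOG K P P K K2TOG K P P
WS: work from column 17 back to column 1 (reverse the tiled row), swapping K<->P (YO and K2TOG unchanged).
Row 12 as worked: K K P K2TOG P K K P K2TOG P K K P K2TOG P K K
The 16th stitch worked is K.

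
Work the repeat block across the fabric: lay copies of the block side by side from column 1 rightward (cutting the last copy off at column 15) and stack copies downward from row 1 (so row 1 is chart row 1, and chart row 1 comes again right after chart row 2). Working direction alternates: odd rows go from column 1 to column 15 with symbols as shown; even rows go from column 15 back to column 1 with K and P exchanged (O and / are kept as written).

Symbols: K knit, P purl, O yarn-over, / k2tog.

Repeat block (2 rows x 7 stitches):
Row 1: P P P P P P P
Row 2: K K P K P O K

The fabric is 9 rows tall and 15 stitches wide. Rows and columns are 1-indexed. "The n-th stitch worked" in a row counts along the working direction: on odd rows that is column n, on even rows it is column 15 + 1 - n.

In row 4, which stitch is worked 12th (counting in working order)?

For row 4: chart row = ((4-1) mod 2) + 1 = 2; this is a WS (even) row.
Chart row 2 tiled across columns 1-15: K K P K P O K K K P K P O K K
WS: work from column 15 back to column 1 (reverse the tiled row), swapping K<->P (O and / unchanged).
Row 4 as worked: P P O K P K P P P O K P K P P
The 12th stitch worked is P.

Stitch:
P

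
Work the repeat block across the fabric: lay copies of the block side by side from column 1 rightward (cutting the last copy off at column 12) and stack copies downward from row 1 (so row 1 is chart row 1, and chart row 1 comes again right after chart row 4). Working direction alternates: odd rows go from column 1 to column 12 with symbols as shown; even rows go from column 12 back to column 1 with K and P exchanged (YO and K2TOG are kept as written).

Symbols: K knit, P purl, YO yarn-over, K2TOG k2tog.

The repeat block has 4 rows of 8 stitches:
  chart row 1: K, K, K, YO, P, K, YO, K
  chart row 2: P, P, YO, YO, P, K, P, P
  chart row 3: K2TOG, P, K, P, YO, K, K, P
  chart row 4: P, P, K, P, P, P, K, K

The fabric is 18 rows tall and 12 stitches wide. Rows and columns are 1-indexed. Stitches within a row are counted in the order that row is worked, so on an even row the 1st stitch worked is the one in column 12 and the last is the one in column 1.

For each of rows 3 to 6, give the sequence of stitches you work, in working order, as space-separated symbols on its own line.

Row 3: chart row 3, RS - tile across columns 1-12 and work as-is.
Row 4: chart row 4, WS - tiled (columns 1-12): P P K P P P K K P P K P; work from column 12 back to 1 with K<->P swapped.
Row 5: chart row 1, RS - tile across columns 1-12 and work as-is.
Row 6: chart row 2, WS - tiled (columns 1-12): P P YO YO P K P P P P YO YO; work from column 12 back to 1 with K<->P swapped.

Result:
K2TOG P K P YO K K P K2TOG P K P
K P K K P P K K K P K K
K K K YO P K YO K K K K YO
YO YO K K K K P K YO YO K K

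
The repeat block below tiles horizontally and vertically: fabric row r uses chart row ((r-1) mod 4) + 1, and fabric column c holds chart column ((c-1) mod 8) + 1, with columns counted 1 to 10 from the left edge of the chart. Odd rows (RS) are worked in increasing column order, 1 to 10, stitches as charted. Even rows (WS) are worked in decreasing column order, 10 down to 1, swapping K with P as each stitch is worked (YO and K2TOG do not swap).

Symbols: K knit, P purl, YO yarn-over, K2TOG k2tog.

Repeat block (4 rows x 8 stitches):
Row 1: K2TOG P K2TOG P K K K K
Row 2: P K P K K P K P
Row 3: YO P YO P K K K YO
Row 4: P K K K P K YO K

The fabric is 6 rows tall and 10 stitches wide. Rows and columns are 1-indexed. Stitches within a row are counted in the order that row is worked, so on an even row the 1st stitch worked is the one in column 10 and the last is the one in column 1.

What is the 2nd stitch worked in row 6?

For row 6: chart row = ((6-1) mod 4) + 1 = 2; this is a WS (even) row.
Chart row 2 tiled across columns 1-10: P K P K K P K P P K
WS: work from column 10 back to column 1 (reverse the tiled row), swapping K<->P (YO and K2TOG unchanged).
Row 6 as worked: P K K P K P P K P K
Counting 2 along the worked row gives K.

Stitch:
K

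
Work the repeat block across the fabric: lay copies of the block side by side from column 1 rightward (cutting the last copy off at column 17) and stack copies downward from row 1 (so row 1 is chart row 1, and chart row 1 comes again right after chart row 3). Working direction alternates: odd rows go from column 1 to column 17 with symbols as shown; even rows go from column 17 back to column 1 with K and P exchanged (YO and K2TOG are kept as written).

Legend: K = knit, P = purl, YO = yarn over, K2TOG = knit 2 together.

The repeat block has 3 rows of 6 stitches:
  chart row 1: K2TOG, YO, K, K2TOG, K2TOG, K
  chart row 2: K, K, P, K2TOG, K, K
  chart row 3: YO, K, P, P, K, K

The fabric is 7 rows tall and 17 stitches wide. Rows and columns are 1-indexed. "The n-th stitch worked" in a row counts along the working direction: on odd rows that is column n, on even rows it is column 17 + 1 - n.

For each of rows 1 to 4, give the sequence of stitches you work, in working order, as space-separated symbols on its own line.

Result:
K2TOG YO K K2TOG K2TOG K K2TOG YO K K2TOG K2TOG K K2TOG YO K K2TOG K2TOG
P K2TOG K P P P P K2TOG K P P P P K2TOG K P P
YO K P P K K YO K P P K K YO K P P K
K2TOG K2TOG P YO K2TOG P K2TOG K2TOG P YO K2TOG P K2TOG K2TOG P YO K2TOG

Derivation:
Row 1: chart row 1, RS - tile across columns 1-17 and work as-is.
Row 2: chart row 2, WS - tiled (columns 1-17): K K P K2TOG K K K K P K2TOG K K K K P K2TOG K; work from column 17 back to 1 with K<->P swapped.
Row 3: chart row 3, RS - tile across columns 1-17 and work as-is.
Row 4: chart row 1, WS - tiled (columns 1-17): K2TOG YO K K2TOG K2TOG K K2TOG YO K K2TOG K2TOG K K2TOG YO K K2TOG K2TOG; work from column 17 back to 1 with K<->P swapped.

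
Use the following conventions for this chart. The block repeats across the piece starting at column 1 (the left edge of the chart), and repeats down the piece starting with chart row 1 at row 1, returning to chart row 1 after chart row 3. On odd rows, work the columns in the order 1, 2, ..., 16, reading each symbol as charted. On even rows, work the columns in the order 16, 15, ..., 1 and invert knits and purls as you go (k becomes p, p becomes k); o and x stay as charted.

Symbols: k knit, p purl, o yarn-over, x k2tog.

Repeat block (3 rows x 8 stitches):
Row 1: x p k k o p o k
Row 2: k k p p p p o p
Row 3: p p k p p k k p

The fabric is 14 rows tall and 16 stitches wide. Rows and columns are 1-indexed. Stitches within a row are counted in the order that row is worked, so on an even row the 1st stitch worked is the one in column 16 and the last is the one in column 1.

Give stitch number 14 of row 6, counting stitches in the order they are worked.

Stitch:
p

Derivation:
Row 6: (6-1) mod 3 = 2, so use chart row 3. Even row -> WS.
Chart row 3 tiled across columns 1-16: p p k p p k k p p p k p p k k p
WS row: flip the tiled sequence (start at column 16) and apply k<->p; o and x stay.
Row 6 as worked: k p p k k p k k k p p k k p k k
Counting 14 along the worked row gives p.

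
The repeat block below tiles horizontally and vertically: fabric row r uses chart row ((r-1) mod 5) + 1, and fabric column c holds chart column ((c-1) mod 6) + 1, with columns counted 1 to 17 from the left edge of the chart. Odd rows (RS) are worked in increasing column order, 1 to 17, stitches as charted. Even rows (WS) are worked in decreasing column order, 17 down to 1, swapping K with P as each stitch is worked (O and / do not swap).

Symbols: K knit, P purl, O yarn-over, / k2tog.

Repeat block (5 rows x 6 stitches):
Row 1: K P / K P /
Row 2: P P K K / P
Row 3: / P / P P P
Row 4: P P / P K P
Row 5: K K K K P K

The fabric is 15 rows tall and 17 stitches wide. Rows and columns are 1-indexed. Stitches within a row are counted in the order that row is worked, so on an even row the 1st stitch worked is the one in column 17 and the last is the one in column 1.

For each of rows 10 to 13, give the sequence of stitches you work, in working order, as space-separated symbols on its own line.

== ROWS AS WORKED ==
K P P P P P K P P P P P K P P P P
K P / K P / K P / K P / K P / K P
/ P P K K K / P P K K K / P P K K
/ P / P P P / P / P P P / P / P P

Derivation:
Row 10: chart row 5, WS - tiled (columns 1-17): K K K K P K K K K K P K K K K K P; work from column 17 back to 1 with K<->P swapped.
Row 11: chart row 1, RS - tile across columns 1-17 and work as-is.
Row 12: chart row 2, WS - tiled (columns 1-17): P P K K / P P P K K / P P P K K /; work from column 17 back to 1 with K<->P swapped.
Row 13: chart row 3, RS - tile across columns 1-17 and work as-is.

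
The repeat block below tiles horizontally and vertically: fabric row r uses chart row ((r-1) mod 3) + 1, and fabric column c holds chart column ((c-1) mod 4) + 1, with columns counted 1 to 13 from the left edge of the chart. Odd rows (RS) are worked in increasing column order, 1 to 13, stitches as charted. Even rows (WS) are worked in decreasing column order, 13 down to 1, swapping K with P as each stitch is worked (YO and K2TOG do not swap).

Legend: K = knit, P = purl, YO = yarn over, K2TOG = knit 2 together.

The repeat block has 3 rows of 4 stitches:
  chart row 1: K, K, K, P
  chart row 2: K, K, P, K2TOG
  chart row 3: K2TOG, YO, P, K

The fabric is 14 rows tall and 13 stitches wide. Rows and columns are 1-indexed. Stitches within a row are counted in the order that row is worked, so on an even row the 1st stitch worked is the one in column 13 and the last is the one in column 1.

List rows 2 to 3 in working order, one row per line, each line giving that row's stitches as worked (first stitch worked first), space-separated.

Result:
P K2TOG K P P K2TOG K P P K2TOG K P P
K2TOG YO P K K2TOG YO P K K2TOG YO P K K2TOG

Derivation:
Row 2: chart row 2, WS - tiled (columns 1-13): K K P K2TOG K K P K2TOG K K P K2TOG K; work from column 13 back to 1 with K<->P swapped.
Row 3: chart row 3, RS - tile across columns 1-13 and work as-is.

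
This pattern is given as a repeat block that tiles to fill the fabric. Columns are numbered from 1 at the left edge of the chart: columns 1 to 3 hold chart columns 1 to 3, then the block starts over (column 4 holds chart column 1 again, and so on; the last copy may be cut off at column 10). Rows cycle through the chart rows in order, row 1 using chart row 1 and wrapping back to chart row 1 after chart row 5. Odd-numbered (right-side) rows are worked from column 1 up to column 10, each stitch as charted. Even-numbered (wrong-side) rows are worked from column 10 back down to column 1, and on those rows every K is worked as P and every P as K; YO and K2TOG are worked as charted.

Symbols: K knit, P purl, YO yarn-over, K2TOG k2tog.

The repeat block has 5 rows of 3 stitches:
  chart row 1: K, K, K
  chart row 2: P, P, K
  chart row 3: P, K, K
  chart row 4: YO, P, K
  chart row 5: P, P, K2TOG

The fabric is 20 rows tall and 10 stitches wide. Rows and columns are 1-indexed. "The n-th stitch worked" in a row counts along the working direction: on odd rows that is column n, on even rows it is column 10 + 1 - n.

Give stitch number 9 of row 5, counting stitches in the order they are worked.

Stitch:
K2TOG

Derivation:
Row 5 uses chart row ((5-1) mod 5)+1 = 5. Row 5 is odd, so RS.
Chart row 5 tiled across columns 1-10: P P K2TOG P P K2TOG P P K2TOG P
RS: work column 1 to column 10, symbols as charted — the tiled row is the row as worked.
Stitch 9 in working order -> K2TOG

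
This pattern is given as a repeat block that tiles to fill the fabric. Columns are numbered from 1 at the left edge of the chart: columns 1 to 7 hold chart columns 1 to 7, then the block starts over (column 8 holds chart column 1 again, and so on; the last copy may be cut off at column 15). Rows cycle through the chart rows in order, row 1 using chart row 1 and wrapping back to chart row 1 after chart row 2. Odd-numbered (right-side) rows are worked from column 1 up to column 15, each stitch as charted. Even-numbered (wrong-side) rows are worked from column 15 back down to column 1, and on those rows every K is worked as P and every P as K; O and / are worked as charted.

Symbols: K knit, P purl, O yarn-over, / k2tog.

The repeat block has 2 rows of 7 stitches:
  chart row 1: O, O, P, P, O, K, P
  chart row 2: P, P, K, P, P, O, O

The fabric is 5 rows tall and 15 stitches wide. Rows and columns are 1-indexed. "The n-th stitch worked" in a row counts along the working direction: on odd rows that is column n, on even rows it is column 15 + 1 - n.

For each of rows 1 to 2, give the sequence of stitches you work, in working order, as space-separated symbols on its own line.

Rows as worked:
O O P P O K P O O P P O K P O
K O O K K P K K O O K K P K K

Derivation:
Row 1: chart row 1, RS - tile across columns 1-15 and work as-is.
Row 2: chart row 2, WS - tiled (columns 1-15): P P K P P O O P P K P P O O P; work from column 15 back to 1 with K<->P swapped.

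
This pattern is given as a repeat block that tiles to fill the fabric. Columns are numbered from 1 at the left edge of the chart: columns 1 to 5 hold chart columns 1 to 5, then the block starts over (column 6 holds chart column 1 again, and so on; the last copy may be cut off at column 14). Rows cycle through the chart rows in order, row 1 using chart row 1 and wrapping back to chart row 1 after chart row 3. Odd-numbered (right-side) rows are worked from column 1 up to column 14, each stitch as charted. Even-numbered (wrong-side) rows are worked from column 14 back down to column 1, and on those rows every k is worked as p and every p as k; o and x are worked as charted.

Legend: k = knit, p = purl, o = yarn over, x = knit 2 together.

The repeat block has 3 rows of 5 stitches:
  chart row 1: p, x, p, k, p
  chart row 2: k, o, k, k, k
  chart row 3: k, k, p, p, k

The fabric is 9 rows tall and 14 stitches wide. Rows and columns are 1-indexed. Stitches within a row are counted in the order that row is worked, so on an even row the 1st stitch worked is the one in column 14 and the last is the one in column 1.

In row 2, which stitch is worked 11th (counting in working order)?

Row 2 uses chart row ((2-1) mod 3)+1 = 2. Row 2 is even, so WS.
Chart row 2 tiled across columns 1-14: k o k k k k o k k k k o k k
WS: work from column 14 back to column 1 (reverse the tiled row), swapping k<->p (o and x unchanged).
Row 2 as worked: p p o p p p p o p p p p o p
Stitch 11 in working order -> p

Stitch:
p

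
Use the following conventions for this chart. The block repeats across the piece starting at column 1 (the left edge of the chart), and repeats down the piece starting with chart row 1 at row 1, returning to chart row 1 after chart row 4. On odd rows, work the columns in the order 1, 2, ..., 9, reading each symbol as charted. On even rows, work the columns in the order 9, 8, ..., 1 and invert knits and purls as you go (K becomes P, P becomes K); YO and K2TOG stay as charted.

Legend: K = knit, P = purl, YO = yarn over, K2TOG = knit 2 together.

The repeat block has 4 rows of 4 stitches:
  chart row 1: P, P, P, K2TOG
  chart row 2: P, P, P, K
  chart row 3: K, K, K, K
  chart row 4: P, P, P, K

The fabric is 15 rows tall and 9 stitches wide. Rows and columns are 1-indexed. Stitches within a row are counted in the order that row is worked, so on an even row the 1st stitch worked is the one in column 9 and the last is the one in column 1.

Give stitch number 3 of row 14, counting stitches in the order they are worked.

Stitch:
K

Derivation:
Row 14: (14-1) mod 4 = 1, so use chart row 2. Even row -> WS.
Chart row 2 tiled across columns 1-9: P P P K P P P K P
WS: work from column 9 back to column 1 (reverse the tiled row), swapping K<->P (YO and K2TOG unchanged).
Row 14 as worked: K P K K K P K K K
Counting 3 along the worked row gives K.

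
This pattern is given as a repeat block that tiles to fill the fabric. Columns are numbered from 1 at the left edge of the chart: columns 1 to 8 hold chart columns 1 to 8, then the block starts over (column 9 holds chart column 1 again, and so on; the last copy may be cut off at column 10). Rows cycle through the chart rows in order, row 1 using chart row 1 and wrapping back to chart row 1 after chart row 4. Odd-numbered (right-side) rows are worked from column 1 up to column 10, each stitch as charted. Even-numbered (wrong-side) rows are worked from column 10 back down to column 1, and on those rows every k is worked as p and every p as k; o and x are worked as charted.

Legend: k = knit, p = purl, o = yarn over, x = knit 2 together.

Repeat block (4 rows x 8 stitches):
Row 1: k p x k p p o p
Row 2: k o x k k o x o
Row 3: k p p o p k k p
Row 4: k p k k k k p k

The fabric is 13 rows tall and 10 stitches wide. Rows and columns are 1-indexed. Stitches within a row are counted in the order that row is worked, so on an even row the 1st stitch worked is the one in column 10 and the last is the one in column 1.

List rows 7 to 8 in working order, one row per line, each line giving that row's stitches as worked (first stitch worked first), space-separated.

== ROWS AS WORKED ==
k p p o p k k p k p
k p p k p p p p k p

Derivation:
Row 7: chart row 3, RS - tile across columns 1-10 and work as-is.
Row 8: chart row 4, WS - tiled (columns 1-10): k p k k k k p k k p; work from column 10 back to 1 with k<->p swapped.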